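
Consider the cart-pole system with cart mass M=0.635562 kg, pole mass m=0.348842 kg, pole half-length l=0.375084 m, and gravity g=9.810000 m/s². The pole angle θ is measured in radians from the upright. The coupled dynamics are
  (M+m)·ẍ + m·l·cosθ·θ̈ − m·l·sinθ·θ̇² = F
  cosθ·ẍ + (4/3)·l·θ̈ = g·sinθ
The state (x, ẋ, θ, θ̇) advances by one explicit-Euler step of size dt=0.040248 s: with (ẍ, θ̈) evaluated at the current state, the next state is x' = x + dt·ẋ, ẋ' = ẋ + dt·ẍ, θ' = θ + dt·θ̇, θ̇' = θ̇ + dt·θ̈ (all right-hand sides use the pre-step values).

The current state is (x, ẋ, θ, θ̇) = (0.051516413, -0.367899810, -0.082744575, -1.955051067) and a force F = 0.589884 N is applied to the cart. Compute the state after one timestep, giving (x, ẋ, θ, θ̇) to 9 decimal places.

sinθ=-0.082650187, cosθ=0.996578620
temp = (F + m·l·θ̇²·sinθ)/(M+m) = (0.589884 + -0.041334944)/0.984404 = 0.557239767
θ̈ = (g·sinθ − cosθ·temp)/(l·(4/3 − m·cos²θ/(M+m))) = -3.711286103
ẍ = temp − m·l·θ̈·cosθ/(M+m) = 1.048848895
Euler: x'=0.051516413+0.040248·-0.367899810=0.036709181, ẋ'=-0.367899810+0.040248·1.048848895=-0.325685740
       θ'=-0.082744575+0.040248·-1.955051067=-0.161431470, θ̇'=-1.955051067+0.040248·-3.711286103=-2.104422910

(0.036709181, -0.325685740, -0.161431470, -2.104422910)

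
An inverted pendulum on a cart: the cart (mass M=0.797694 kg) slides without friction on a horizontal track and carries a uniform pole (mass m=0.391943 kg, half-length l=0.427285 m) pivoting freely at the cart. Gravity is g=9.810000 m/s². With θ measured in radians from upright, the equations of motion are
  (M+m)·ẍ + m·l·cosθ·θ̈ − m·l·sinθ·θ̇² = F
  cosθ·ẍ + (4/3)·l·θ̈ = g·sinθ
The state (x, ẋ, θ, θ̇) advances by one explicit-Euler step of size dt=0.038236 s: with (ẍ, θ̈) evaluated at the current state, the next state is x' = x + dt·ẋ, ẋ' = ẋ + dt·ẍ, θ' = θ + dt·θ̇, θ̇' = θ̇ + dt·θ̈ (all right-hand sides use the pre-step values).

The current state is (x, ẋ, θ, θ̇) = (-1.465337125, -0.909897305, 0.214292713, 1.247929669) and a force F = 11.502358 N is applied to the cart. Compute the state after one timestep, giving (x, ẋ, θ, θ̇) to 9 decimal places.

sinθ=0.212656372, cosθ=0.977127048
temp = (F + m·l·θ̇²·sinθ)/(M+m) = (11.502358 + 0.055462467)/1.189637 = 9.715417784
θ̈ = (g·sinθ − cosθ·temp)/(l·(4/3 − m·cos²θ/(M+m))) = -17.015767938
ẍ = temp − m·l·θ̈·cosθ/(M+m) = 12.056025786
Euler: x'=-1.465337125+0.038236·-0.909897305=-1.500127958, ẋ'=-0.909897305+0.038236·12.056025786=-0.448923103
       θ'=0.214292713+0.038236·1.247929669=0.262008552, θ̇'=1.247929669+0.038236·-17.015767938=0.597314766

(-1.500127958, -0.448923103, 0.262008552, 0.597314766)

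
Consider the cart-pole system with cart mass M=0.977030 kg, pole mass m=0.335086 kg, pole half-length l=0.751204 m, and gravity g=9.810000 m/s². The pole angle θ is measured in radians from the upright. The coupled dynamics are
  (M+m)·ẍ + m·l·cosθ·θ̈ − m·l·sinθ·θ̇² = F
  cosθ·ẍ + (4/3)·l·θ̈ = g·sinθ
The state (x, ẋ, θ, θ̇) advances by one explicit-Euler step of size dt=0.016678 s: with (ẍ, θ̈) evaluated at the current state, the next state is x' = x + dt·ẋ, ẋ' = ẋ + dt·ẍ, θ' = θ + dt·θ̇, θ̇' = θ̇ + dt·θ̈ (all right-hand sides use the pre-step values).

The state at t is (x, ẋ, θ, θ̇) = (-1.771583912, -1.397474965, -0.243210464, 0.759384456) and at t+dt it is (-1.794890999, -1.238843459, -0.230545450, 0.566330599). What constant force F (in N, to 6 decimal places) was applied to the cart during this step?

F = 9.687072 N

ẍ = (ẋ'−ẋ)/dt = (-1.238843459−-1.397474965)/0.016678 = 9.511423
θ̈ = (θ̇'−θ̇)/dt = (0.566330599−0.759384456)/0.016678 = -11.575360
sinθ=-0.240820, cosθ=0.970570
F = (M+m)·ẍ + m·l·cosθ·θ̈ − m·l·sinθ·θ̇² = 12.480090 + -2.827974 − -0.034957 = 9.687072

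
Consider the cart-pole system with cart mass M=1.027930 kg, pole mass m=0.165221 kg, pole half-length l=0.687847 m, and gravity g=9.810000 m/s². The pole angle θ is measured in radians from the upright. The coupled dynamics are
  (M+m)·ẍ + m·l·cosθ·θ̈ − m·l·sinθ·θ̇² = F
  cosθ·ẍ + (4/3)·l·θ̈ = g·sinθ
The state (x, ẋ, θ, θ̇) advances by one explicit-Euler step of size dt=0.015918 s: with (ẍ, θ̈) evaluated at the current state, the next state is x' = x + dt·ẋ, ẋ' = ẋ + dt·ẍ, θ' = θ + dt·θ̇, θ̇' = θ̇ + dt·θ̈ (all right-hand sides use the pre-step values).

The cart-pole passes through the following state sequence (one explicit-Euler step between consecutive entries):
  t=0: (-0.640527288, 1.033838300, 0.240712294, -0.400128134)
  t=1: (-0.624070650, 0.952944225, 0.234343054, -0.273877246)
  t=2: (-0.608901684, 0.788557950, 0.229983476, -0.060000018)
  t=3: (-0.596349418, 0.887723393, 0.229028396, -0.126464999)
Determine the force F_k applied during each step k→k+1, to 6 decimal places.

F_0 = -5.192459 N
F_1 = -10.838489 N
F_2 = 6.970927 N

step 0→1:
  ẍ = (ẋ'−ẋ)/dt = (0.952944225−1.033838300)/0.015918 = -5.081925
  θ̈ = (θ̇'−θ̇)/dt = (-0.273877246−-0.400128134)/0.015918 = 7.931329
  sinθ=0.238394, cosθ=0.971168
  F = (M+m)·ẍ + m·l·cosθ·θ̈ − m·l·sinθ·θ̇² = -6.063503 + 0.875382 − 0.004338 = -5.192459
step 1→2:
  ẍ = (ẋ'−ẋ)/dt = (0.788557950−0.952944225)/0.015918 = -10.327068
  θ̈ = (θ̇'−θ̇)/dt = (-0.060000018−-0.273877246)/0.015918 = 13.436187
  sinθ=0.232204, cosθ=0.972667
  F = (M+m)·ẍ + m·l·cosθ·θ̈ − m·l·sinθ·θ̇² = -12.321752 + 1.485242 − 0.001979 = -10.838489
step 2→3:
  ẍ = (ẋ'−ẋ)/dt = (0.887723393−0.788557950)/0.015918 = 6.229768
  θ̈ = (θ̇'−θ̇)/dt = (-0.126464999−-0.060000018)/0.015918 = -4.175460
  sinθ=0.227961, cosθ=0.973670
  F = (M+m)·ẍ + m·l·cosθ·θ̈ − m·l·sinθ·θ̇² = 7.433054 + -0.462033 − 0.000093 = 6.970927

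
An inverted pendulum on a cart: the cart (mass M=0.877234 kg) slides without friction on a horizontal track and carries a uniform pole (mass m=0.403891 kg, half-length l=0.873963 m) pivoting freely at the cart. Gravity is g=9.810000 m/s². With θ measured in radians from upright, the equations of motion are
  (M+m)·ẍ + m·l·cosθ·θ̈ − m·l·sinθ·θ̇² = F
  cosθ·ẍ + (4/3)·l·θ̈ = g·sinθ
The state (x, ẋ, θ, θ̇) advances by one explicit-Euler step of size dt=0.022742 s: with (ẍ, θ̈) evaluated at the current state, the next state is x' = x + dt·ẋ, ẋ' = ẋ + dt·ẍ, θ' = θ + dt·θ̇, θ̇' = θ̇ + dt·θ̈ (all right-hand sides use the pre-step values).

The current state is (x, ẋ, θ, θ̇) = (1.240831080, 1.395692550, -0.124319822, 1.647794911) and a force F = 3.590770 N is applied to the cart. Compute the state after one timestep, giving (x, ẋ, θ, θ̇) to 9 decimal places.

sinθ=-0.123999834, cosθ=0.992282239
temp = (F + m·l·θ̇²·sinθ)/(M+m) = (3.590770 + -0.118846019)/1.281125 = 2.710058722
θ̈ = (g·sinθ − cosθ·temp)/(l·(4/3 − m·cos²θ/(M+m))) = -4.368695944
ẍ = temp − m·l·θ̈·cosθ/(M+m) = 3.904466860
Euler: x'=1.240831080+0.022742·1.395692550=1.272571920, ẋ'=1.395692550+0.022742·3.904466860=1.484487935
       θ'=-0.124319822+0.022742·1.647794911=-0.086845670, θ̇'=1.647794911+0.022742·-4.368695944=1.548442028

(1.272571920, 1.484487935, -0.086845670, 1.548442028)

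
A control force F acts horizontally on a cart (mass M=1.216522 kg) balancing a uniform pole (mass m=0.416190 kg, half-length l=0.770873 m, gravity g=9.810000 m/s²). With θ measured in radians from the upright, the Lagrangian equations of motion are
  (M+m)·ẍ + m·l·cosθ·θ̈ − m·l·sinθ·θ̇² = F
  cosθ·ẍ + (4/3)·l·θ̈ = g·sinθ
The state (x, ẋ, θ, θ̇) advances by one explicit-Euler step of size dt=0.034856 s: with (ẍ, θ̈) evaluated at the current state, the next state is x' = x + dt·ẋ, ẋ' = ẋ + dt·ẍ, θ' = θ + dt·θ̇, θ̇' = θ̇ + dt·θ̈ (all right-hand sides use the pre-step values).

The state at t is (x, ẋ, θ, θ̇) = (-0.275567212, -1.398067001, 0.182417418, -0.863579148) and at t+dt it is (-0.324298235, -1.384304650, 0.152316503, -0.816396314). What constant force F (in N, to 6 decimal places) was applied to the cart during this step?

ẍ = (ẋ'−ẋ)/dt = (-1.384304650−-1.398067001)/0.034856 = 0.394834
θ̈ = (θ̇'−θ̇)/dt = (-0.816396314−-0.863579148)/0.034856 = 1.353650
sinθ=0.181407, cosθ=0.983408
F = (M+m)·ẍ + m·l·cosθ·θ̈ − m·l·sinθ·θ̇² = 0.644651 + 0.427085 − 0.043404 = 1.028332

F = 1.028332 N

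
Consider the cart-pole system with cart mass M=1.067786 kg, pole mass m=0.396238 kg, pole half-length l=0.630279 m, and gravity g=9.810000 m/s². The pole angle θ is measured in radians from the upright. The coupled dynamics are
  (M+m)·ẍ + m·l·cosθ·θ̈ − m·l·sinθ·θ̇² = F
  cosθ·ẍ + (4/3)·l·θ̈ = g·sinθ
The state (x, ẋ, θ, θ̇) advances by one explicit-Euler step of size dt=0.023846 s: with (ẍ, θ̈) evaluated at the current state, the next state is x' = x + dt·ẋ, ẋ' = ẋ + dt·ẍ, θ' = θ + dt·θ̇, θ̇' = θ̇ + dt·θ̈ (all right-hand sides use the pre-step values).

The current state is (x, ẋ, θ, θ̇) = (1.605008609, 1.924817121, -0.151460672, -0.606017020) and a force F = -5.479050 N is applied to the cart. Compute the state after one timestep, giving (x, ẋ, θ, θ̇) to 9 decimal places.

(1.650907798, 1.822045101, -0.165911754, -0.527123758)

sinθ=-0.150882243, cosθ=0.988551743
temp = (F + m·l·θ̇²·sinθ)/(M+m) = (-5.479050 + -0.013838746)/1.464024 = -3.751911680
θ̈ = (g·sinθ − cosθ·temp)/(l·(4/3 − m·cos²θ/(M+m))) = 3.308448444
ẍ = temp − m·l·θ̈·cosθ/(M+m) = -4.309822189
Euler: x'=1.605008609+0.023846·1.924817121=1.650907798, ẋ'=1.924817121+0.023846·-4.309822189=1.822045101
       θ'=-0.151460672+0.023846·-0.606017020=-0.165911754, θ̇'=-0.606017020+0.023846·3.308448444=-0.527123758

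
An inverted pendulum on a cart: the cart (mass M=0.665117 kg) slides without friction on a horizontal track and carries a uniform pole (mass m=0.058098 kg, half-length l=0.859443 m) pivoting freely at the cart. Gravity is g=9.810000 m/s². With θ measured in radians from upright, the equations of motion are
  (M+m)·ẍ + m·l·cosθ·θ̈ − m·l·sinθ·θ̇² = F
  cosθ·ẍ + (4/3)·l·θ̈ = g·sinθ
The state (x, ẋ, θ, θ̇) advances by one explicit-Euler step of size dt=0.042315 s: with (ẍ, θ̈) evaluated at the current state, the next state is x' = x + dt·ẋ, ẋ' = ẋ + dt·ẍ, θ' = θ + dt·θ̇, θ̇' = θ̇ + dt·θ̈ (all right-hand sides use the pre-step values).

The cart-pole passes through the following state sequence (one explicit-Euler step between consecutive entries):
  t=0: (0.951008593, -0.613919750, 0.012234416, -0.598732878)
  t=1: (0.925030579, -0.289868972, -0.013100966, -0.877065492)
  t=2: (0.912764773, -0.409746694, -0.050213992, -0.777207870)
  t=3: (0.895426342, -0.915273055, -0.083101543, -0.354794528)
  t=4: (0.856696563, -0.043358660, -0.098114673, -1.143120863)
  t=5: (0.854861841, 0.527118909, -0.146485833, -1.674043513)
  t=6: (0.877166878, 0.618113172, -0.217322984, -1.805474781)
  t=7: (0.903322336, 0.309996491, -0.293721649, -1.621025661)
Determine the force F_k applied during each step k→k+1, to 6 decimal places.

step 0→1:
  ẍ = (ẋ'−ẋ)/dt = (-0.289868972−-0.613919750)/0.042315 = 7.658059
  θ̈ = (θ̇'−θ̇)/dt = (-0.877065492−-0.598732878)/0.042315 = -6.577635
  sinθ=0.012234, cosθ=0.999925
  F = (M+m)·ẍ + m·l·cosθ·θ̈ − m·l·sinθ·θ̇² = 5.538423 + -0.328409 − 0.000219 = 5.209795
step 1→2:
  ẍ = (ẋ'−ẋ)/dt = (-0.409746694−-0.289868972)/0.042315 = -2.832984
  θ̈ = (θ̇'−θ̇)/dt = (-0.777207870−-0.877065492)/0.042315 = 2.359863
  sinθ=-0.013101, cosθ=0.999914
  F = (M+m)·ẍ + m·l·cosθ·θ̈ − m·l·sinθ·θ̇² = -2.048857 + 0.117822 − -0.000503 = -1.930531
step 2→3:
  ẍ = (ẋ'−ẋ)/dt = (-0.915273055−-0.409746694)/0.042315 = -11.946741
  θ̈ = (θ̇'−θ̇)/dt = (-0.354794528−-0.777207870)/0.042315 = 9.982591
  sinθ=-0.050193, cosθ=0.998740
  F = (M+m)·ẍ + m·l·cosθ·θ̈ − m·l·sinθ·θ̇² = -8.640063 + 0.497822 − -0.001514 = -8.140727
step 3→4:
  ẍ = (ẋ'−ẋ)/dt = (-0.043358660−-0.915273055)/0.042315 = 20.605327
  θ̈ = (θ̇'−θ̇)/dt = (-1.143120863−-0.354794528)/0.042315 = -18.629950
  sinθ=-0.083006, cosθ=0.996549
  F = (M+m)·ẍ + m·l·cosθ·θ̈ − m·l·sinθ·θ̇² = 14.902081 + -0.927019 − -0.000522 = 13.975584
step 4→5:
  ẍ = (ẋ'−ẋ)/dt = (0.527118909−-0.043358660)/0.042315 = 13.481687
  θ̈ = (θ̇'−θ̇)/dt = (-1.674043513−-1.143120863)/0.042315 = -12.546914
  sinθ=-0.097957, cosθ=0.995191
  F = (M+m)·ẍ + m·l·cosθ·θ̈ − m·l·sinθ·θ̇² = 9.750158 + -0.623478 − -0.006391 = 9.133071
step 5→6:
  ẍ = (ẋ'−ẋ)/dt = (0.618113172−0.527118909)/0.042315 = 2.150402
  θ̈ = (θ̇'−θ̇)/dt = (-1.805474781−-1.674043513)/0.042315 = -3.106021
  sinθ=-0.145963, cosθ=0.989290
  F = (M+m)·ẍ + m·l·cosθ·θ̈ − m·l·sinθ·θ̇² = 1.555203 + -0.153429 − -0.020425 = 1.422199
step 6→7:
  ẍ = (ẋ'−ẋ)/dt = (0.309996491−0.618113172)/0.042315 = -7.281500
  θ̈ = (θ̇'−θ̇)/dt = (-1.621025661−-1.805474781)/0.042315 = 4.358954
  sinθ=-0.215616, cosθ=0.976478
  F = (M+m)·ẍ + m·l·cosθ·θ̈ − m·l·sinθ·θ̇² = -5.266090 + 0.212531 − -0.035095 = -5.018464

F_0 = 5.209795 N
F_1 = -1.930531 N
F_2 = -8.140727 N
F_3 = 13.975584 N
F_4 = 9.133071 N
F_5 = 1.422199 N
F_6 = -5.018464 N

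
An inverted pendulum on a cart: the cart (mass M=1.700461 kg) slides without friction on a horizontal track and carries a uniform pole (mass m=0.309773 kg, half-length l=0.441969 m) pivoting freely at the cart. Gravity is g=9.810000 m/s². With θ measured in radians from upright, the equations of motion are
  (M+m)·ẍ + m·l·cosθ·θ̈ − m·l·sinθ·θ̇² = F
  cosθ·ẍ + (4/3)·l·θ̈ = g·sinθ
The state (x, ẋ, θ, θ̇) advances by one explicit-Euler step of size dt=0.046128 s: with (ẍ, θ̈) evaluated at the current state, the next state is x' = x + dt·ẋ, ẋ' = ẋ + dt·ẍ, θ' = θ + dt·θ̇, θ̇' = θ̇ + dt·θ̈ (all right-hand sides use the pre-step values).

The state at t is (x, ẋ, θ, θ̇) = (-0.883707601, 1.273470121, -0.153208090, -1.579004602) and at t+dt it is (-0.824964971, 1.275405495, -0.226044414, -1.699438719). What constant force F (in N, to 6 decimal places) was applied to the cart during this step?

ẍ = (ẋ'−ẋ)/dt = (1.275405495−1.273470121)/0.046128 = 0.041957
θ̈ = (θ̇'−θ̇)/dt = (-1.699438719−-1.579004602)/0.046128 = -2.610868
sinθ=-0.152609, cosθ=0.988287
F = (M+m)·ẍ + m·l·cosθ·θ̈ − m·l·sinθ·θ̇² = 0.084343 + -0.353267 − -0.052093 = -0.216831

F = -0.216831 N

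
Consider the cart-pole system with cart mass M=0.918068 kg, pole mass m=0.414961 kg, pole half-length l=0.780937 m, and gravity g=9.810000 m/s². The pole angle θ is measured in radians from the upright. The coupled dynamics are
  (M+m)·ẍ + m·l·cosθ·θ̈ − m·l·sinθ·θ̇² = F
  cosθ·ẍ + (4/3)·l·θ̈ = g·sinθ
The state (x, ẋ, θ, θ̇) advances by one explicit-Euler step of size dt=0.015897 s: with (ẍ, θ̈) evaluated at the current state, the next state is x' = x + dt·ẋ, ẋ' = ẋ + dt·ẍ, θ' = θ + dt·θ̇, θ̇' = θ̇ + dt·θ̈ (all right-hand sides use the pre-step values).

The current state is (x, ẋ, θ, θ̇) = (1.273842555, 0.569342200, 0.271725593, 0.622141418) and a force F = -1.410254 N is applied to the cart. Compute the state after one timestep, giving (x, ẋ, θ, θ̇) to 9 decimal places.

sinθ=0.268394115, cosθ=0.963309192
temp = (F + m·l·θ̇²·sinθ)/(M+m) = (-1.410254 + 0.033664681)/1.333029 = -1.032677698
θ̈ = (g·sinθ − cosθ·temp)/(l·(4/3 − m·cos²θ/(M+m))) = 4.447596026
ẍ = temp − m·l·θ̈·cosθ/(M+m) = -2.074214744
Euler: x'=1.273842555+0.015897·0.569342200=1.282893388, ẋ'=0.569342200+0.015897·-2.074214744=0.536368408
       θ'=0.271725593+0.015897·0.622141418=0.281615775, θ̇'=0.622141418+0.015897·4.447596026=0.692844852

(1.282893388, 0.536368408, 0.281615775, 0.692844852)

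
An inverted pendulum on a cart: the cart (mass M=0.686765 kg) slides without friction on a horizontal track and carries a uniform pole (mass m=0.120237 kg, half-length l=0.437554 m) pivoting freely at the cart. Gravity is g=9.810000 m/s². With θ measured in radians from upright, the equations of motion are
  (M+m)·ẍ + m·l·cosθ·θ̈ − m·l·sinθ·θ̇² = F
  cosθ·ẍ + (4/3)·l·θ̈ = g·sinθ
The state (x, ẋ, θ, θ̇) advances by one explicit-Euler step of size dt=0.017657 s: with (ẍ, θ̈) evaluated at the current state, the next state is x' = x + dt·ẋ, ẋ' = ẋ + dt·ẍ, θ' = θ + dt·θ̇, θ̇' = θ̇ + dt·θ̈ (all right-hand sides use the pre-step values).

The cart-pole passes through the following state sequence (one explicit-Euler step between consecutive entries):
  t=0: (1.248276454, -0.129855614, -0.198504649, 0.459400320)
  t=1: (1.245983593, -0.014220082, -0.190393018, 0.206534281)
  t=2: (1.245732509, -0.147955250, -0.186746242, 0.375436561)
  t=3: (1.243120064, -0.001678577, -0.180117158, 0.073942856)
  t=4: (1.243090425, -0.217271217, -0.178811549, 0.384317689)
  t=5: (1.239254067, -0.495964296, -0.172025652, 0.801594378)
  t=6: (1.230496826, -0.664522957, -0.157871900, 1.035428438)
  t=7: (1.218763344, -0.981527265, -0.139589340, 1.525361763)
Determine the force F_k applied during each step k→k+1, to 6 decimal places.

step 0→1:
  ẍ = (ẋ'−ẋ)/dt = (-0.014220082−-0.129855614)/0.017657 = 6.548991
  θ̈ = (θ̇'−θ̇)/dt = (0.206534281−0.459400320)/0.017657 = -14.321008
  sinθ=-0.197204, cosθ=0.980363
  F = (M+m)·ẍ + m·l·cosθ·θ̈ − m·l·sinθ·θ̇² = 5.285049 + -0.738635 − -0.002190 = 4.548603
step 1→2:
  ẍ = (ẋ'−ẋ)/dt = (-0.147955250−-0.014220082)/0.017657 = -7.574060
  θ̈ = (θ̇'−θ̇)/dt = (0.375436561−0.206534281)/0.017657 = 9.565740
  sinθ=-0.189245, cosθ=0.981930
  F = (M+m)·ẍ + m·l·cosθ·θ̈ − m·l·sinθ·θ̇² = -6.112281 + 0.494161 − -0.000425 = -5.617695
step 2→3:
  ẍ = (ẋ'−ẋ)/dt = (-0.001678577−-0.147955250)/0.017657 = 8.284345
  θ̈ = (θ̇'−θ̇)/dt = (0.073942856−0.375436561)/0.017657 = -17.075024
  sinθ=-0.185663, cosθ=0.982614
  F = (M+m)·ẍ + m·l·cosθ·θ̈ − m·l·sinθ·θ̇² = 6.685483 + -0.882701 − -0.001377 = 5.804158
step 3→4:
  ẍ = (ẋ'−ẋ)/dt = (-0.217271217−-0.001678577)/0.017657 = -12.210038
  θ̈ = (θ̇'−θ̇)/dt = (0.384317689−0.073942856)/0.017657 = 17.578005
  sinθ=-0.179145, cosθ=0.983823
  F = (M+m)·ẍ + m·l·cosθ·θ̈ − m·l·sinθ·θ̇² = -9.853525 + 0.909822 − -0.000052 = -8.943652
step 4→5:
  ẍ = (ẋ'−ẋ)/dt = (-0.495964296−-0.217271217)/0.017657 = -15.783716
  θ̈ = (θ̇'−θ̇)/dt = (0.801594378−0.384317689)/0.017657 = 23.632366
  sinθ=-0.177860, cosθ=0.984056
  F = (M+m)·ẍ + m·l·cosθ·θ̈ − m·l·sinθ·θ̇² = -12.737491 + 1.223480 − -0.001382 = -11.512629
step 5→6:
  ẍ = (ẋ'−ẋ)/dt = (-0.664522957−-0.495964296)/0.017657 = -9.546280
  θ̈ = (θ̇'−θ̇)/dt = (1.035428438−0.801594378)/0.017657 = 13.243136
  sinθ=-0.171178, cosθ=0.985240
  F = (M+m)·ẍ + m·l·cosθ·θ̈ − m·l·sinθ·θ̇² = -7.703867 + 0.686440 − -0.005787 = -7.011640
step 6→7:
  ẍ = (ẋ'−ẋ)/dt = (-0.981527265−-0.664522957)/0.017657 = -17.953464
  θ̈ = (θ̇'−θ̇)/dt = (1.525361763−1.035428438)/0.017657 = 27.747257
  sinθ=-0.157217, cosθ=0.987564
  F = (M+m)·ẍ + m·l·cosθ·θ̈ − m·l·sinθ·θ̇² = -14.488481 + 1.441634 − -0.008868 = -13.037979

F_0 = 4.548603 N
F_1 = -5.617695 N
F_2 = 5.804158 N
F_3 = -8.943652 N
F_4 = -11.512629 N
F_5 = -7.011640 N
F_6 = -13.037979 N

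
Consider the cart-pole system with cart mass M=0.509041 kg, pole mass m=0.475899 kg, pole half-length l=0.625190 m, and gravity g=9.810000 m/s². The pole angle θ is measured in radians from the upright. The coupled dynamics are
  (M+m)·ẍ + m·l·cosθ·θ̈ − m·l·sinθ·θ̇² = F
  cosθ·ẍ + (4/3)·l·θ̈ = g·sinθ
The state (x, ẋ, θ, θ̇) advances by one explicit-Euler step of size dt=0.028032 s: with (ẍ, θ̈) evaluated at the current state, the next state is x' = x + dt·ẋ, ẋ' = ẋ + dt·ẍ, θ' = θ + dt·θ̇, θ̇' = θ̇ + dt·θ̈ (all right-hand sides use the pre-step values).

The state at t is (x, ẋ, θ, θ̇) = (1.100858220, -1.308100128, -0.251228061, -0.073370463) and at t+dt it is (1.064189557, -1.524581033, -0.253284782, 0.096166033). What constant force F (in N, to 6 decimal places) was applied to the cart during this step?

F = -5.862988 N

ẍ = (ẋ'−ẋ)/dt = (-1.524581033−-1.308100128)/0.028032 = -7.722635
θ̈ = (θ̇'−θ̇)/dt = (0.096166033−-0.073370463)/0.028032 = 6.047963
sinθ=-0.248594, cosθ=0.968608
F = (M+m)·ẍ + m·l·cosθ·θ̈ − m·l·sinθ·θ̇² = -7.606332 + 1.742946 − -0.000398 = -5.862988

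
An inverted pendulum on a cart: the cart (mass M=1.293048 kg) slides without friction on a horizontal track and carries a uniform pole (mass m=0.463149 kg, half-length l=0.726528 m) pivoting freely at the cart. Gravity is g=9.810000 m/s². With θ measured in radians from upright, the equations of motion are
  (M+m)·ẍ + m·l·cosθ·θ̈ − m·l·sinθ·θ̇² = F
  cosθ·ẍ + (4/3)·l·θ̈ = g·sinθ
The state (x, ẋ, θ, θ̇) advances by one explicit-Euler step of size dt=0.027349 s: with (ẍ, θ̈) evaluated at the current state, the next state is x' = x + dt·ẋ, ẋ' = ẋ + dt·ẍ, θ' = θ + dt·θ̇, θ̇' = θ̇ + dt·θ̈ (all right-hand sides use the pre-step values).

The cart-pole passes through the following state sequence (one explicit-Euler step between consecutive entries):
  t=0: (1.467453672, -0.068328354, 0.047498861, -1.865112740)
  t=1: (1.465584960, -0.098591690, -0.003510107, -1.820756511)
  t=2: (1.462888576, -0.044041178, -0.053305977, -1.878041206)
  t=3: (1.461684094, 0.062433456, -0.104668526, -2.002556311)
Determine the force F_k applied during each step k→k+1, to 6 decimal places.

F_0 = -1.453792 N
F_1 = 2.802036 N
F_2 = 5.370623 N

step 0→1:
  ẍ = (ẋ'−ẋ)/dt = (-0.098591690−-0.068328354)/0.027349 = -1.106561
  θ̈ = (θ̇'−θ̇)/dt = (-1.820756511−-1.865112740)/0.027349 = 1.621859
  sinθ=0.047481, cosθ=0.998872
  F = (M+m)·ẍ + m·l·cosθ·θ̈ − m·l·sinθ·θ̇² = -1.943339 + 0.545125 − 0.055578 = -1.453792
step 1→2:
  ẍ = (ẋ'−ẋ)/dt = (-0.044041178−-0.098591690)/0.027349 = 1.994607
  θ̈ = (θ̇'−θ̇)/dt = (-1.878041206−-1.820756511)/0.027349 = -2.094581
  sinθ=-0.003510, cosθ=0.999994
  F = (M+m)·ẍ + m·l·cosθ·θ̈ − m·l·sinθ·θ̇² = 3.502923 + -0.704803 − -0.003916 = 2.802036
step 2→3:
  ẍ = (ẋ'−ẋ)/dt = (0.062433456−-0.044041178)/0.027349 = 3.893182
  θ̈ = (θ̇'−θ̇)/dt = (-2.002556311−-1.878041206)/0.027349 = -4.552821
  sinθ=-0.053281, cosθ=0.998580
  F = (M+m)·ẍ + m·l·cosθ·θ̈ − m·l·sinθ·θ̇² = 6.837195 + -1.529806 − -0.063234 = 5.370623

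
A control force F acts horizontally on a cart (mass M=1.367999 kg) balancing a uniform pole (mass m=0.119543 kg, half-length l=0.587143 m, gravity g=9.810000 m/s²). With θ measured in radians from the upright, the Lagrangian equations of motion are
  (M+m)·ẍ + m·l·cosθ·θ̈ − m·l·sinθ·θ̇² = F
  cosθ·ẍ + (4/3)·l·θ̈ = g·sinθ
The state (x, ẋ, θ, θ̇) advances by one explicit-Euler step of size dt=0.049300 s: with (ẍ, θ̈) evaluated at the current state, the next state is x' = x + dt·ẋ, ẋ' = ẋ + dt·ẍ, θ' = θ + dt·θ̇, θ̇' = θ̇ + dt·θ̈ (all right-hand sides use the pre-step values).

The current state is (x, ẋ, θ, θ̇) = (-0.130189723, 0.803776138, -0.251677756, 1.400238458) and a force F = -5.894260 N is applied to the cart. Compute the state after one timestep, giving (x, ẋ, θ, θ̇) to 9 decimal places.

(-0.090563559, 0.602971288, -0.182646000, 1.494815008)

sinθ=-0.249029209, cosθ=0.968495975
temp = (F + m·l·θ̇²·sinθ)/(M+m) = (-5.894260 + -0.034270649)/1.487542 = -3.985454292
θ̈ = (g·sinθ − cosθ·temp)/(l·(4/3 − m·cos²θ/(M+m))) = 1.918388436
ẍ = temp − m·l·θ̈·cosθ/(M+m) = -4.073120692
Euler: x'=-0.130189723+0.049300·0.803776138=-0.090563559, ẋ'=0.803776138+0.049300·-4.073120692=0.602971288
       θ'=-0.251677756+0.049300·1.400238458=-0.182646000, θ̇'=1.400238458+0.049300·1.918388436=1.494815008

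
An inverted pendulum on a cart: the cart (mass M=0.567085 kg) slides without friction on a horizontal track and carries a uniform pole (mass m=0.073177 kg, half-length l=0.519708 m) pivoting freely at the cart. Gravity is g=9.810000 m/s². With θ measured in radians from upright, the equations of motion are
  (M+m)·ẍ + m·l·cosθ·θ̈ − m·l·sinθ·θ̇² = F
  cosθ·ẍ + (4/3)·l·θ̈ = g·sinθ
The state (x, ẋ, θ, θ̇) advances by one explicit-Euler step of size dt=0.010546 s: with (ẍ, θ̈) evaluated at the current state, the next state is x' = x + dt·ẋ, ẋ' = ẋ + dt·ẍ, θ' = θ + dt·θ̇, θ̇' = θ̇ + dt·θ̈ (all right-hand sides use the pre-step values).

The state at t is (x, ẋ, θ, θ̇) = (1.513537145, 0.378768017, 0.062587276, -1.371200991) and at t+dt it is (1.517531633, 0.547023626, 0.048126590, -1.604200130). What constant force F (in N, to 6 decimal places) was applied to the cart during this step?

ẍ = (ẋ'−ẋ)/dt = (0.547023626−0.378768017)/0.010546 = 15.954448
θ̈ = (θ̇'−θ̇)/dt = (-1.604200130−-1.371200991)/0.010546 = -22.093603
sinθ=0.062546, cosθ=0.998042
F = (M+m)·ẍ + m·l·cosθ·θ̈ − m·l·sinθ·θ̇² = 10.215027 + -0.838589 − 0.004472 = 9.371965

F = 9.371965 N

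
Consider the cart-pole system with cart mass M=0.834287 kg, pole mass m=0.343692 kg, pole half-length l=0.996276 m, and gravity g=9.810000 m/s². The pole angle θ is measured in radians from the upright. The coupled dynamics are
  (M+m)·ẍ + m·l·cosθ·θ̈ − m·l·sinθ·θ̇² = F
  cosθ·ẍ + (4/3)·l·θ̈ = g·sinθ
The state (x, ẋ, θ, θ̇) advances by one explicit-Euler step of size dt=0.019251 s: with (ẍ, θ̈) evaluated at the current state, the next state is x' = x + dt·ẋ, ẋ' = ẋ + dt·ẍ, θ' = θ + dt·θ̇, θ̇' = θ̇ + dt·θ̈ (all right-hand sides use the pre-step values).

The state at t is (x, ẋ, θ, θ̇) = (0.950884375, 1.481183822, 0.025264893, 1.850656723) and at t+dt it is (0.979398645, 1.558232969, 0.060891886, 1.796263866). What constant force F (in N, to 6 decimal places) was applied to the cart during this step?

ẍ = (ẋ'−ẋ)/dt = (1.558232969−1.481183822)/0.019251 = 4.002345
θ̈ = (θ̇'−θ̇)/dt = (1.796263866−1.850656723)/0.019251 = -2.825456
sinθ=0.025262, cosθ=0.999681
F = (M+m)·ẍ + m·l·cosθ·θ̈ − m·l·sinθ·θ̇² = 4.714679 + -0.967162 − 0.029626 = 3.717891

F = 3.717891 N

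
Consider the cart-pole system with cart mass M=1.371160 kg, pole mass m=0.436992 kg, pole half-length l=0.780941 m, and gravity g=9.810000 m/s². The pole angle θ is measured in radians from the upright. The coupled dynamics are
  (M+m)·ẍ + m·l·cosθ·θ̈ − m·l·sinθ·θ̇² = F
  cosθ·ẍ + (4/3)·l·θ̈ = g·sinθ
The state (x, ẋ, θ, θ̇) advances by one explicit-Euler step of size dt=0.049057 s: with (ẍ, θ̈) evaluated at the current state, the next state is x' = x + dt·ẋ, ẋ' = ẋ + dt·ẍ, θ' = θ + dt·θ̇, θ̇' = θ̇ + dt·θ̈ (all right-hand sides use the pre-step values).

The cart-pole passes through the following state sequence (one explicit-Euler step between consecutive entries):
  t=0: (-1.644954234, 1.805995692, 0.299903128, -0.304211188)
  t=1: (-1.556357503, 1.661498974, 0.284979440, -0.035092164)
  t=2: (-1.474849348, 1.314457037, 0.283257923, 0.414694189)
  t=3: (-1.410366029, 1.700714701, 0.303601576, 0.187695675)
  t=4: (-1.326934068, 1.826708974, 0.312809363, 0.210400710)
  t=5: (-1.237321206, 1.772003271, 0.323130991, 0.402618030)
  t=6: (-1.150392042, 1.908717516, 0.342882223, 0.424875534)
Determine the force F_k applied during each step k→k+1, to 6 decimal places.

step 0→1:
  ẍ = (ẋ'−ẋ)/dt = (1.661498974−1.805995692)/0.049057 = -2.945486
  θ̈ = (θ̇'−θ̇)/dt = (-0.035092164−-0.304211188)/0.049057 = 5.485843
  sinθ=0.295428, cosθ=0.955365
  F = (M+m)·ẍ + m·l·cosθ·θ̈ − m·l·sinθ·θ̇² = -5.325887 + 1.788564 − 0.009330 = -3.546653
step 1→2:
  ẍ = (ẋ'−ẋ)/dt = (1.314457037−1.661498974)/0.049057 = -7.074259
  θ̈ = (θ̇'−θ̇)/dt = (0.414694189−-0.035092164)/0.049057 = 9.168648
  sinθ=0.281138, cosθ=0.959667
  F = (M+m)·ẍ + m·l·cosθ·θ̈ − m·l·sinθ·θ̇² = -12.791336 + 3.002740 − 0.000118 = -9.788714
step 2→3:
  ẍ = (ẋ'−ẋ)/dt = (1.700714701−1.314457037)/0.049057 = 7.873650
  θ̈ = (θ̇'−θ̇)/dt = (0.187695675−0.414694189)/0.049057 = -4.627240
  sinθ=0.279485, cosθ=0.960150
  F = (M+m)·ẍ + m·l·cosθ·θ̈ − m·l·sinθ·θ̇² = 14.236757 + -1.516187 − 0.016402 = 12.704167
step 3→4:
  ẍ = (ẋ'−ẋ)/dt = (1.826708974−1.700714701)/0.049057 = 2.568324
  θ̈ = (θ̇'−θ̇)/dt = (0.210400710−0.187695675)/0.049057 = 0.462830
  sinθ=0.298959, cosθ=0.954266
  F = (M+m)·ẍ + m·l·cosθ·θ̈ − m·l·sinθ·θ̇² = 4.643920 + 0.150724 − 0.003594 = 4.791050
step 4→5:
  ẍ = (ẋ'−ẋ)/dt = (1.772003271−1.826708974)/0.049057 = -1.115146
  θ̈ = (θ̇'−θ̇)/dt = (0.402618030−0.210400710)/0.049057 = 3.918244
  sinθ=0.307733, cosθ=0.951473
  F = (M+m)·ẍ + m·l·cosθ·θ̈ − m·l·sinθ·θ̇² = -2.016353 + 1.272271 − 0.004649 = -0.748731
step 5→6:
  ẍ = (ẋ'−ẋ)/dt = (1.908717516−1.772003271)/0.049057 = 2.786845
  θ̈ = (θ̇'−θ̇)/dt = (0.424875534−0.402618030)/0.049057 = 0.453707
  sinθ=0.317537, cosθ=0.948246
  F = (M+m)·ẍ + m·l·cosθ·θ̈ − m·l·sinθ·θ̇² = 5.039039 + 0.146821 − 0.017566 = 5.168294

F_0 = -3.546653 N
F_1 = -9.788714 N
F_2 = 12.704167 N
F_3 = 4.791050 N
F_4 = -0.748731 N
F_5 = 5.168294 N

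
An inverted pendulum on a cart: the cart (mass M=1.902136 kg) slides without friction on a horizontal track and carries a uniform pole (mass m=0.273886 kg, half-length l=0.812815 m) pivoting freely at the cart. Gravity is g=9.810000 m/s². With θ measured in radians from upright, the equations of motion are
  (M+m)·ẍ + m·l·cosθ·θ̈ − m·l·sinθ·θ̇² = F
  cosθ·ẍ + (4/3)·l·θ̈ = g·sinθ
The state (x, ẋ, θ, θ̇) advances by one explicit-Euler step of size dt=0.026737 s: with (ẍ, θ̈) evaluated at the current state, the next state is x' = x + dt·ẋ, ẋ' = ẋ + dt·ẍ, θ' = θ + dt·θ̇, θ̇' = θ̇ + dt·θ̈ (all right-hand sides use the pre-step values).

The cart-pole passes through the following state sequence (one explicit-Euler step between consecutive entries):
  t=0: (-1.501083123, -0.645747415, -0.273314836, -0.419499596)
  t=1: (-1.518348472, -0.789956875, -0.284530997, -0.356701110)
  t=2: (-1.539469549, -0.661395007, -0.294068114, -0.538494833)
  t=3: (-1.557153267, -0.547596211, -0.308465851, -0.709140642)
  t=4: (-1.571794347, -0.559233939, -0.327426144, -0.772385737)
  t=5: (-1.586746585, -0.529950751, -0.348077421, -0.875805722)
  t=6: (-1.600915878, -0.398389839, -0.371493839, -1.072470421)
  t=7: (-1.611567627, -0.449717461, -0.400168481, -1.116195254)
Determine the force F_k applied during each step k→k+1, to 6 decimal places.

F_0 = -11.222614 N
F_1 = 9.018310 N
F_2 = 7.920514 N
F_3 = -1.414901 N
F_4 = 1.610607 N
F_5 = 9.226204 N
F_6 = -4.423638 N

step 0→1:
  ẍ = (ẋ'−ẋ)/dt = (-0.789956875−-0.645747415)/0.026737 = -5.393629
  θ̈ = (θ̇'−θ̇)/dt = (-0.356701110−-0.419499596)/0.026737 = 2.348748
  sinθ=-0.269925, cosθ=0.962881
  F = (M+m)·ẍ + m·l·cosθ·θ̈ − m·l·sinθ·θ̇² = -11.736655 + 0.503467 − -0.010575 = -11.222614
step 1→2:
  ẍ = (ẋ'−ẋ)/dt = (-0.661395007−-0.789956875)/0.026737 = 4.808388
  θ̈ = (θ̇'−θ̇)/dt = (-0.538494833−-0.356701110)/0.026737 = -6.799331
  sinθ=-0.280707, cosθ=0.959793
  F = (M+m)·ẍ + m·l·cosθ·θ̈ − m·l·sinθ·θ̇² = 10.463158 + -1.452799 − -0.007951 = 9.018310
step 2→3:
  ẍ = (ẋ'−ẋ)/dt = (-0.547596211−-0.661395007)/0.026737 = 4.256229
  θ̈ = (θ̇'−θ̇)/dt = (-0.709140642−-0.538494833)/0.026737 = -6.382384
  sinθ=-0.289848, cosθ=0.957073
  F = (M+m)·ẍ + m·l·cosθ·θ̈ − m·l·sinθ·θ̇² = 9.261648 + -1.359845 − -0.018711 = 7.920514
step 3→4:
  ẍ = (ẋ'−ẋ)/dt = (-0.559233939−-0.547596211)/0.026737 = -0.435267
  θ̈ = (θ̇'−θ̇)/dt = (-0.772385737−-0.709140642)/0.026737 = -2.365452
  sinθ=-0.303597, cosθ=0.952800
  F = (M+m)·ẍ + m·l·cosθ·θ̈ − m·l·sinθ·θ̇² = -0.947150 + -0.501739 − -0.033988 = -1.414901
step 4→5:
  ẍ = (ẋ'−ẋ)/dt = (-0.529950751−-0.559233939)/0.026737 = 1.095231
  θ̈ = (θ̇'−θ̇)/dt = (-0.875805722−-0.772385737)/0.026737 = -3.868047
  sinθ=-0.321607, cosθ=0.946873
  F = (M+m)·ẍ + m·l·cosθ·θ̈ − m·l·sinθ·θ̇² = 2.383247 + -0.815352 − -0.042713 = 1.610607
step 5→6:
  ẍ = (ẋ'−ẋ)/dt = (-0.398389839−-0.529950751)/0.026737 = 4.920556
  θ̈ = (θ̇'−θ̇)/dt = (-1.072470421−-0.875805722)/0.026737 = -7.355526
  sinθ=-0.341091, cosθ=0.940030
  F = (M+m)·ẍ + m·l·cosθ·θ̈ − m·l·sinθ·θ̇² = 10.707239 + -1.539278 − -0.058244 = 9.226204
step 6→7:
  ẍ = (ẋ'−ẋ)/dt = (-0.449717461−-0.398389839)/0.026737 = -1.919723
  θ̈ = (θ̇'−θ̇)/dt = (-1.116195254−-1.072470421)/0.026737 = -1.635368
  sinθ=-0.363008, cosθ=0.931786
  F = (M+m)·ẍ + m·l·cosθ·θ̈ − m·l·sinθ·θ̇² = -4.177359 + -0.339229 − -0.092950 = -4.423638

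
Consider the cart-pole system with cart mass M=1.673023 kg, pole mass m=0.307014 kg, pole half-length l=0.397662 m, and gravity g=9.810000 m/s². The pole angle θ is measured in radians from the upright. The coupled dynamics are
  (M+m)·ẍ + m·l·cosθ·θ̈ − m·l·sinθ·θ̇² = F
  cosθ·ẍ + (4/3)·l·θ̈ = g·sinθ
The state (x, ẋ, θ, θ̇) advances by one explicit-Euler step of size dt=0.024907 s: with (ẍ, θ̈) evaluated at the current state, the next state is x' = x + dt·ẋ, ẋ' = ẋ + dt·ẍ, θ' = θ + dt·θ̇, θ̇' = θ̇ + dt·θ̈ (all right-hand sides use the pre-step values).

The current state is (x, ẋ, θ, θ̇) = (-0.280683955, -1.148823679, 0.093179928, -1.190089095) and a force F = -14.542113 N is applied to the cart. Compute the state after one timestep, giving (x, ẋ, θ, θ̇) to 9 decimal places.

sinθ=0.093045147, cosθ=0.995661891
temp = (F + m·l·θ̇²·sinθ)/(M+m) = (-14.542113 + 0.016088848)/1.980037 = -7.336238743
θ̈ = (g·sinθ − cosθ·temp)/(l·(4/3 − m·cos²θ/(M+m))) = 17.517274387
ẍ = temp − m·l·θ̈·cosθ/(M+m) = -8.411656948
Euler: x'=-0.280683955+0.024907·-1.148823679=-0.309297706, ẋ'=-1.148823679+0.024907·-8.411656948=-1.358332819
       θ'=0.093179928+0.024907·-1.190089095=0.063538379, θ̇'=-1.190089095+0.024907·17.517274387=-0.753786342

(-0.309297706, -1.358332819, 0.063538379, -0.753786342)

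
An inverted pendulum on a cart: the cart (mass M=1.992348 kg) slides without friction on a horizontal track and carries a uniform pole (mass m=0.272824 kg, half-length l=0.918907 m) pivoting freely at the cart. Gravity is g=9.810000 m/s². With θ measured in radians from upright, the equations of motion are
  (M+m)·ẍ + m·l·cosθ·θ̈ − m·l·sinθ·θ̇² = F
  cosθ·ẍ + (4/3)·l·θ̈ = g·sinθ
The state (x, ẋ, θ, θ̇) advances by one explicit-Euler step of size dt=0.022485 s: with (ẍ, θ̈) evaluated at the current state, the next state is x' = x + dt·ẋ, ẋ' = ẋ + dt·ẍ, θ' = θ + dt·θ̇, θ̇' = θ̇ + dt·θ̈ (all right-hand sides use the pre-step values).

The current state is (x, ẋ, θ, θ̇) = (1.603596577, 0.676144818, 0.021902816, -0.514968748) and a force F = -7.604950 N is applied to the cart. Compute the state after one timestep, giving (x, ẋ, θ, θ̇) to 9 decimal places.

(1.618799693, 0.592698997, 0.010323744, -0.442934775)

sinθ=0.021901065, cosθ=0.999760143
temp = (F + m·l·θ̇²·sinθ)/(M+m) = (-7.604950 + 0.001456066)/2.265172 = -3.356696063
θ̈ = (g·sinθ − cosθ·temp)/(l·(4/3 − m·cos²θ/(M+m))) = 3.203645678
ẍ = temp − m·l·θ̈·cosθ/(M+m) = -3.711177292
Euler: x'=1.603596577+0.022485·0.676144818=1.618799693, ẋ'=0.676144818+0.022485·-3.711177292=0.592698997
       θ'=0.021902816+0.022485·-0.514968748=0.010323744, θ̇'=-0.514968748+0.022485·3.203645678=-0.442934775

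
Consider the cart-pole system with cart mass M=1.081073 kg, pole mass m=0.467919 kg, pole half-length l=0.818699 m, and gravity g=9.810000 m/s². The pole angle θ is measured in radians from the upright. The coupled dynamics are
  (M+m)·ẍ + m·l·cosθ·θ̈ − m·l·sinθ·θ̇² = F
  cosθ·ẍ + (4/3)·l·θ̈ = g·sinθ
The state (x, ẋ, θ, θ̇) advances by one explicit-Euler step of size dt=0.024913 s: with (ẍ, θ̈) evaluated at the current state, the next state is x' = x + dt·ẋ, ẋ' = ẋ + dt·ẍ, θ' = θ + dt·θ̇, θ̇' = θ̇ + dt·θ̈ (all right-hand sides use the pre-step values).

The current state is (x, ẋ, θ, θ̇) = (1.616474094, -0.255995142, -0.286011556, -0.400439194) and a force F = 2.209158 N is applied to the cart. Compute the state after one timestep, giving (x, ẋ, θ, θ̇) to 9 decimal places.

(1.610096487, -0.192519989, -0.295987698, -0.519391066)

sinθ=-0.282128059, cosθ=0.959376755
temp = (F + m·l·θ̇²·sinθ)/(M+m) = (2.209158 + -0.017330631)/1.548992 = 1.415002381
θ̈ = (g·sinθ − cosθ·temp)/(l·(4/3 − m·cos²θ/(M+m))) = -4.774690821
ẍ = temp − m·l·θ̈·cosθ/(M+m) = 2.547872735
Euler: x'=1.616474094+0.024913·-0.255995142=1.610096487, ẋ'=-0.255995142+0.024913·2.547872735=-0.192519989
       θ'=-0.286011556+0.024913·-0.400439194=-0.295987698, θ̇'=-0.400439194+0.024913·-4.774690821=-0.519391066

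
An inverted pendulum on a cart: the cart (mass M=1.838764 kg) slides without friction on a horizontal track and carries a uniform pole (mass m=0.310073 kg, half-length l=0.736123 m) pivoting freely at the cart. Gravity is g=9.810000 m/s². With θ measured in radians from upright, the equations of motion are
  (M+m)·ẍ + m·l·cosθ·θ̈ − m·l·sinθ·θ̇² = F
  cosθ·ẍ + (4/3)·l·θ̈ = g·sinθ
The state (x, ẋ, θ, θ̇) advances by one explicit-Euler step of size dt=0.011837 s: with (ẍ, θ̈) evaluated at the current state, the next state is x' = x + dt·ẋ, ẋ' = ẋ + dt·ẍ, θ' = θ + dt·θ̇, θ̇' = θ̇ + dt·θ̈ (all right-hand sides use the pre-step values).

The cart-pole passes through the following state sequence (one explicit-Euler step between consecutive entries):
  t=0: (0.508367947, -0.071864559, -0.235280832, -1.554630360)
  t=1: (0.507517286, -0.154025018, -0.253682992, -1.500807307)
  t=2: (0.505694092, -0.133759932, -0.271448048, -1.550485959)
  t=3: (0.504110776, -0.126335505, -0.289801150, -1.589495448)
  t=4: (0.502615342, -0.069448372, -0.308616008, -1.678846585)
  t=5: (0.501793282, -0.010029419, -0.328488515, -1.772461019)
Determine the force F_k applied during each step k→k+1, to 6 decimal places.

step 0→1:
  ẍ = (ẋ'−ẋ)/dt = (-0.154025018−-0.071864559)/0.011837 = -6.940987
  θ̈ = (θ̇'−θ̇)/dt = (-1.500807307−-1.554630360)/0.011837 = 4.547018
  sinθ=-0.233116, cosθ=0.972449
  F = (M+m)·ẍ + m·l·cosθ·θ̈ − m·l·sinθ·θ̇² = -14.915049 + 1.009271 − -0.128600 = -13.777178
step 1→2:
  ẍ = (ẋ'−ẋ)/dt = (-0.133759932−-0.154025018)/0.011837 = 1.712012
  θ̈ = (θ̇'−θ̇)/dt = (-1.550485959−-1.500807307)/0.011837 = -4.196895
  sinθ=-0.250971, cosθ=0.967995
  F = (M+m)·ẍ + m·l·cosθ·θ̈ − m·l·sinθ·θ̇² = 3.678835 + -0.927290 − -0.129029 = 2.880574
step 2→3:
  ẍ = (ẋ'−ẋ)/dt = (-0.126335505−-0.133759932)/0.011837 = 0.627222
  θ̈ = (θ̇'−θ̇)/dt = (-1.589495448−-1.550485959)/0.011837 = -3.295555
  sinθ=-0.268127, cosθ=0.963384
  F = (M+m)·ẍ + m·l·cosθ·θ̈ − m·l·sinθ·θ̇² = 1.347798 + -0.724673 − -0.147126 = 0.770251
step 3→4:
  ẍ = (ẋ'−ẋ)/dt = (-0.069448372−-0.126335505)/0.011837 = 4.805874
  θ̈ = (θ̇'−θ̇)/dt = (-1.678846585−-1.589495448)/0.011837 = -7.548461
  sinθ=-0.285762, cosθ=0.958301
  F = (M+m)·ẍ + m·l·cosθ·θ̈ − m·l·sinθ·θ̇² = 10.327040 + -1.651105 − -0.164792 = 8.840728
step 4→5:
  ẍ = (ẋ'−ẋ)/dt = (-0.010029419−-0.069448372)/0.011837 = 5.019765
  θ̈ = (θ̇'−θ̇)/dt = (-1.772461019−-1.678846585)/0.011837 = -7.908628
  sinθ=-0.303740, cosθ=0.952755
  F = (M+m)·ẍ + m·l·cosθ·θ̈ − m·l·sinθ·θ̇² = 10.786656 + -1.719874 − -0.195406 = 9.262188

F_0 = -13.777178 N
F_1 = 2.880574 N
F_2 = 0.770251 N
F_3 = 8.840728 N
F_4 = 9.262188 N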